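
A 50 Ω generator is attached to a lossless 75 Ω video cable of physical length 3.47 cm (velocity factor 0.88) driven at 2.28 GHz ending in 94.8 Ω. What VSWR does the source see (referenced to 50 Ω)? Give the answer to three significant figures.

VSWR ≈ 1.29

λ = v/f = 0.88·c / 2.28 GHz = 0.116 m
βl = 2π·l/λ = 2π × 0.3 = 108°
tan(βl) = -3.1
Z_in = Z_0·(Z_L + jZ_0·tanβl)/(Z_0 + jZ_L·tanβl) = 61.5 + j8.5 Ω
Γ_s = (Z_in − Z_s)/(Z_in + Z_s) = (11.5 + j8.5)/(112 + j8.5), |Γ_s| = 0.128
VSWR = (1 + |Γ_s|)/(1 − |Γ_s|)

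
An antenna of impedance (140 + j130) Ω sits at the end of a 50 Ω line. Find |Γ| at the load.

|Γ| ≈ 0.687

Γ = (Z_L − Z_0)/(Z_L + Z_0) = (90 + j130)/(190 + j130)
|Γ| = 158/230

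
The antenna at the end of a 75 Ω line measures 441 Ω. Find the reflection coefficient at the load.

Γ = (Z_L − Z_0)/(Z_L + Z_0) = (441 − 75)/(441 + 75) = 366/516

Γ = 0.709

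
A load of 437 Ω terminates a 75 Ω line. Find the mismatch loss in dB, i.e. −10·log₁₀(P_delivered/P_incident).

mismatch loss ≈ 3.01 dB

Γ = (437 − 75)/(437 + 75) = 0.707
|Γ|² = 0.5, so P_del/P_inc = 1 − |Γ|² = 0.5
ML = −10·log₁₀(1 − |Γ|²)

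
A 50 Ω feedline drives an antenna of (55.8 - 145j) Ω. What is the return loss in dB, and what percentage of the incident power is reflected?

RL ≈ 1.85 dB; 65.4% of incident power reflected

Γ = (5.8 − j145)/(105.8 − j145), |Γ| = 0.808
RL = −20·log₁₀(0.808) = 1.85 dB
P_refl/P_inc = |Γ|² = 0.654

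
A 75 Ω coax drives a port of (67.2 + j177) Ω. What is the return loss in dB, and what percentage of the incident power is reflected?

Γ = (-7.8 + j177)/(142.2 + j177), |Γ| = 0.78
RL = −20·log₁₀(0.78) = 2.15 dB
P_refl/P_inc = |Γ|² = 0.609

RL ≈ 2.15 dB; 60.9% of incident power reflected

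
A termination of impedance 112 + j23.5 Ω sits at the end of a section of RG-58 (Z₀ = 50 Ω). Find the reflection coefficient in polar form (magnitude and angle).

Γ = (Z_L − Z_0)/(Z_L + Z_0) = (62 + j23.5)/(162 + j23.5)
|Γ| = 66.3/164 = 0.405

Γ ≈ 0.405 ∠ 12.5°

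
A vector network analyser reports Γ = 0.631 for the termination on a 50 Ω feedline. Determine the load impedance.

Z_L = Z_0·(1 + Γ)/(1 − Γ) = 50·(1.63)/(0.369)

Z_L ≈ 221 Ω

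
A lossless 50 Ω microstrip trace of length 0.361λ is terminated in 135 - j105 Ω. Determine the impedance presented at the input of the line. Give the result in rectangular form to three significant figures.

βl = 2π × 0.361 = 130°
tan(βl) = tan(130°) = -1.19
Z_in = Z_0·(Z_L + jZ_0·tanβl)/(Z_0 + jZ_L·tanβl)
     = 50·(135 − j165)/(-75.3 − j161)

Z_in ≈ 25.9 + j54 Ω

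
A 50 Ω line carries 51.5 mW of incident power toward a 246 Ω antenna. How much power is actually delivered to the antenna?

P_delivered ≈ 28.9 mW

Γ = (246 − 50)/(246 + 50) = 0.662
|Γ|² = 0.438
P_refl = |Γ|²·P_inc = 22.6 mW, P_del = (1 − |Γ|²)·P_inc = 28.9 mW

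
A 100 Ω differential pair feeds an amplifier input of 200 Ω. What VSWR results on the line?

Γ = (200 − 100)/(200 + 100) = 0.333
VSWR = (1 + 0.333)/(1 − 0.333)

VSWR ≈ 2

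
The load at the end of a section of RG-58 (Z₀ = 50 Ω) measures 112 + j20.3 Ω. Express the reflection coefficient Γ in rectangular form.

Γ ≈ 0.392 + j0.0762

Γ = (Z_L − Z_0)/(Z_L + Z_0) = (62 + j20.3)/(162 + j20.3)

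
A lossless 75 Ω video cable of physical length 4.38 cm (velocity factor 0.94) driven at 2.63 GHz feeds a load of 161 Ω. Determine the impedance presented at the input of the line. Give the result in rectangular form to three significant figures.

Z_in ≈ 77.9 + j59.7 Ω

λ = v/f = 0.94·c / 2.63 GHz = 0.107 m
βl = 2π·l/λ = 2π × 0.408 = 147°
tan(βl) = tan(147°) = -0.648
Z_in = Z_0·(Z_L + jZ_0·tanβl)/(Z_0 + jZ_L·tanβl)
     = 75·(161 − j48.6)/(75 − j104)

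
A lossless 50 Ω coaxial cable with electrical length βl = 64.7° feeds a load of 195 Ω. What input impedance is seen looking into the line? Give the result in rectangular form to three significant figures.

tan(βl) = tan(64.7°) = 2.12
Z_in = Z_0·(Z_L + jZ_0·tanβl)/(Z_0 + jZ_L·tanβl)
     = 50·(195 + j106)/(50 + j413)

Z_in ≈ 15.5 − j21.8 Ω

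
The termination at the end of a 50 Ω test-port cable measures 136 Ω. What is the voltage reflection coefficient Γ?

Γ = 0.462

Γ = (Z_L − Z_0)/(Z_L + Z_0) = (136 − 50)/(136 + 50) = 86/186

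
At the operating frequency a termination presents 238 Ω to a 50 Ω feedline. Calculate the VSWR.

Γ = (238 − 50)/(238 + 50) = 0.653
VSWR = (1 + 0.653)/(1 − 0.653)

VSWR ≈ 4.76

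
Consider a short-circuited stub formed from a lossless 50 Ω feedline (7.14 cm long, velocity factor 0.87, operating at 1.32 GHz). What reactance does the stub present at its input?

X_in ≈ -59.6 Ω (capacitive)

λ = v/f = 0.87·c / 1.32 GHz = 0.198 m
βl = 2π·l/λ = 2π × 0.361 = 130°
tan(βl) = -1.19
For a short-circuited stub, Z_in = jZ_0·tan(βl)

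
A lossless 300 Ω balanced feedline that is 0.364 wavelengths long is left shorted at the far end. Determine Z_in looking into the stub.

Z_in ≈ −j345 Ω

βl = 2π × 0.364 = 131°
tan(βl) = -1.15
For a shorted stub, Z_in = jZ_0·tan(βl)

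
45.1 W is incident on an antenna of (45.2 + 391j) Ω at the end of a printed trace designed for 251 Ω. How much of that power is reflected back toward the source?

P_reflected ≈ 36.6 W

|Γ| = |(-205.8 + j391)/(296.2 + j391)| = 0.901
|Γ|² = 0.811
P_refl = |Γ|²·P_inc = 36.6 W, P_del = (1 − |Γ|²)·P_inc = 8.51 W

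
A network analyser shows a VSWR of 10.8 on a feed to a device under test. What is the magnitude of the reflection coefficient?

|Γ| ≈ 0.831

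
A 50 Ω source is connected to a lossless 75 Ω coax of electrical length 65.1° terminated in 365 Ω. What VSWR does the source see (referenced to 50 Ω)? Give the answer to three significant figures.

tan(βl) = 2.15
Z_in = Z_0·(Z_L + jZ_0·tanβl)/(Z_0 + jZ_L·tanβl) = 18.6 − j33 Ω
Γ_s = (Z_in − Z_s)/(Z_in + Z_s) = (-31.4 − j33)/(68.6 − j33), |Γ_s| = 0.599
VSWR = (1 + |Γ_s|)/(1 − |Γ_s|)

VSWR ≈ 3.99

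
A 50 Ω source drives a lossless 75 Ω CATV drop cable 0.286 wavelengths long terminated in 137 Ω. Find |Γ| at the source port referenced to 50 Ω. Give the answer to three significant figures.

|Γ| ≈ 0.15

βl = 2π × 0.286 = 103°
tan(βl) = -4.35
Z_in = Z_0·(Z_L + jZ_0·tanβl)/(Z_0 + jZ_L·tanβl) = 42.6 + j11.9 Ω
Γ_s = (Z_in − Z_s)/(Z_in + Z_s) = (-7.44 + j11.9)/(92.6 + j11.9), |Γ_s| = 0.15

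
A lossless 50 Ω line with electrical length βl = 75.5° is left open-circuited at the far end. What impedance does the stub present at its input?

Z_in ≈ −j12.9 Ω

tan(βl) = 3.87
For an open-circuited stub, Z_in = −jZ_0·cot(βl) = −jZ_0/tan(βl)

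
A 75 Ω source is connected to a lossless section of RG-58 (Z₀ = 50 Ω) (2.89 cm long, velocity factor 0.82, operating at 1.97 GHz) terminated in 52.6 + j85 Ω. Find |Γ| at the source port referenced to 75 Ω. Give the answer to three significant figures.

λ = v/f = 0.82·c / 1.97 GHz = 0.125 m
βl = 2π·l/λ = 2π × 0.231 = 83.3°
tan(βl) = 8.53
Z_in = Z_0·(Z_L + jZ_0·tanβl)/(Z_0 + jZ_L·tanβl) = 14.8 − j28.1 Ω
Γ_s = (Z_in − Z_s)/(Z_in + Z_s) = (-60.2 − j28.1)/(89.8 − j28.1), |Γ_s| = 0.707

|Γ| ≈ 0.707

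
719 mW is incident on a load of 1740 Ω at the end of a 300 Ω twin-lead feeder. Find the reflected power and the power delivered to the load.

P_reflected ≈ 358 mW; P_delivered ≈ 361 mW

Γ = (1740 − 300)/(1740 + 300) = 0.706
|Γ|² = 0.498
P_refl = |Γ|²·P_inc = 358 mW, P_del = (1 − |Γ|²)·P_inc = 361 mW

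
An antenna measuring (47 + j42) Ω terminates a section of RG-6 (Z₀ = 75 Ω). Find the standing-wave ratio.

Γ = (Z_L − Z_0)/(Z_L + Z_0) = (-28 + j42)/(122 + j42)
|Γ| = 50.5/129 = 0.391
VSWR = (1 + |Γ|)/(1 − |Γ|) = 1.39/0.609

VSWR ≈ 2.29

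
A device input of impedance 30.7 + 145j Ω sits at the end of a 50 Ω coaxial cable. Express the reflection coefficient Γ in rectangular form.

Γ ≈ 0.707 + j0.527

Γ = (Z_L − Z_0)/(Z_L + Z_0) = (-19.3 + j145)/(80.7 + j145)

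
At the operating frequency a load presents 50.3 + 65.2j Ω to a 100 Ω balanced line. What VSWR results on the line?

Γ = (Z_L − Z_0)/(Z_L + Z_0) = (-49.7 + j65.2)/(150.3 + j65.2)
|Γ| = 82/164 = 0.5
VSWR = (1 + |Γ|)/(1 − |Γ|) = 1.5/0.5

VSWR ≈ 3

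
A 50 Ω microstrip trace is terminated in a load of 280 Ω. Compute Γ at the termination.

Γ = (Z_L − Z_0)/(Z_L + Z_0) = (280 − 50)/(280 + 50) = 230/330

Γ = 0.697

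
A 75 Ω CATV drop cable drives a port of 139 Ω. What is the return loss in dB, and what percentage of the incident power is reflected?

RL ≈ 10.5 dB; 8.94% of incident power reflected

Γ = (139 − 75)/(139 + 75) = 0.299
RL = −20·log₁₀(0.299) = 10.5 dB
P_refl/P_inc = |Γ|² = 0.0894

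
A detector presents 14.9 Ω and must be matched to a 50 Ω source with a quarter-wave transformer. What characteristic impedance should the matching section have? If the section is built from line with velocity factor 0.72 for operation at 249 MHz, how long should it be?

Z_qwt = √(Z_0·R_L) = √(50 × 14.9) = √745
λ = 0.72·c/f = 0.867 m, so l = λ/4 = 0.217 m

Z_qwt ≈ 27.3 Ω; length ≈ 21.7 cm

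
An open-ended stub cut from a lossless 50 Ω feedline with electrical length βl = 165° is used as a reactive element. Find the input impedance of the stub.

Z_in ≈ +j187 Ω

tan(βl) = -0.268
For an open-ended stub, Z_in = −jZ_0·cot(βl) = −jZ_0/tan(βl)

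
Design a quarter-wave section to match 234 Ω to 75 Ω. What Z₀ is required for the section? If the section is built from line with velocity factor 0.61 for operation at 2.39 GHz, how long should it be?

Z_qwt ≈ 132 Ω; length ≈ 1.91 cm

Z_qwt = √(Z_0·R_L) = √(75 × 234) = √17550
λ = 0.61·c/f = 0.0766 m, so l = λ/4 = 0.0191 m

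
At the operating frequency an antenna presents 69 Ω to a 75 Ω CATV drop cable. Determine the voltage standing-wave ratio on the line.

VSWR ≈ 1.09

Γ = (69 − 75)/(69 + 75) = -0.0417
VSWR = (1 + 0.0417)/(1 − 0.0417)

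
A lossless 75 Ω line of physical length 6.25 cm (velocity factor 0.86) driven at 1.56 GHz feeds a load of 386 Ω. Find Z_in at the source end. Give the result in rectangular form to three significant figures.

λ = v/f = 0.86·c / 1.56 GHz = 0.165 m
βl = 2π·l/λ = 2π × 0.378 = 136°
tan(βl) = tan(136°) = -0.964
Z_in = Z_0·(Z_L + jZ_0·tanβl)/(Z_0 + jZ_L·tanβl)
     = 75·(386 − j72.3)/(75 − j372)

Z_in ≈ 29.1 + j71.9 Ω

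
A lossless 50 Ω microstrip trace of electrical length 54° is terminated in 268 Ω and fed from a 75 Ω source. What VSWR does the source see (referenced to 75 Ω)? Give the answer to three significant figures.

tan(βl) = 1.38
Z_in = Z_0·(Z_L + jZ_0·tanβl)/(Z_0 + jZ_L·tanβl) = 14 − j34.4 Ω
Γ_s = (Z_in − Z_s)/(Z_in + Z_s) = (-61 − j34.4)/(89 − j34.4), |Γ_s| = 0.734
VSWR = (1 + |Γ_s|)/(1 − |Γ_s|)

VSWR ≈ 6.52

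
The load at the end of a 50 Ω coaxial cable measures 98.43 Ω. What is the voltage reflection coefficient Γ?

Γ = 0.326

Γ = (Z_L − Z_0)/(Z_L + Z_0) = (98.43 − 50)/(98.43 + 50) = 48.43/148.4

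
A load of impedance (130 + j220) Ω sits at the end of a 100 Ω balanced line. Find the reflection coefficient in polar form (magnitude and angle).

Γ = (Z_L − Z_0)/(Z_L + Z_0) = (30 + j220)/(230 + j220)
|Γ| = 222/318 = 0.698

Γ ≈ 0.698 ∠ 38.5°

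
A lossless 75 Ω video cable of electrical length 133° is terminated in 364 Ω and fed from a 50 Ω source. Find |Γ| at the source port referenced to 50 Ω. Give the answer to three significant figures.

tan(βl) = -1.07
Z_in = Z_0·(Z_L + jZ_0·tanβl)/(Z_0 + jZ_L·tanβl) = 27.9 + j64.6 Ω
Γ_s = (Z_in − Z_s)/(Z_in + Z_s) = (-22.1 + j64.6)/(77.9 + j64.6), |Γ_s| = 0.675

|Γ| ≈ 0.675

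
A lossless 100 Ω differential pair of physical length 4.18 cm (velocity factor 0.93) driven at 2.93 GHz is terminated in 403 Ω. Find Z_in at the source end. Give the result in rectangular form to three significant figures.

Z_in ≈ 129 + j169 Ω

λ = v/f = 0.93·c / 2.93 GHz = 0.0952 m
βl = 2π·l/λ = 2π × 0.439 = 158°
tan(βl) = tan(158°) = -0.403
Z_in = Z_0·(Z_L + jZ_0·tanβl)/(Z_0 + jZ_L·tanβl)
     = 100·(403 − j40.3)/(100 − j163)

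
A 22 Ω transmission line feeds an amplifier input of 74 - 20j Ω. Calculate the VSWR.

VSWR ≈ 3.63

Γ = (Z_L − Z_0)/(Z_L + Z_0) = (52 − j20)/(96 − j20)
|Γ| = 55.7/98.1 = 0.568
VSWR = (1 + |Γ|)/(1 − |Γ|) = 1.57/0.432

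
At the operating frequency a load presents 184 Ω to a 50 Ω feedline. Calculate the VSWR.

VSWR ≈ 3.68

Γ = (184 − 50)/(184 + 50) = 0.573
VSWR = (1 + 0.573)/(1 − 0.573)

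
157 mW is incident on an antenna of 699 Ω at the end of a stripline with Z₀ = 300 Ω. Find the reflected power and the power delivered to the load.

P_reflected ≈ 25 mW; P_delivered ≈ 132 mW

Γ = (699 − 300)/(699 + 300) = 0.399
|Γ|² = 0.16
P_refl = |Γ|²·P_inc = 25 mW, P_del = (1 − |Γ|²)·P_inc = 132 mW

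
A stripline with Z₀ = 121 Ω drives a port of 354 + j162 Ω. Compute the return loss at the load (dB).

Γ = (233 + j162)/(475 + j162), |Γ| = 0.565
RL = −20·log₁₀|Γ| = −20·log₁₀(0.565)

RL ≈ 4.95 dB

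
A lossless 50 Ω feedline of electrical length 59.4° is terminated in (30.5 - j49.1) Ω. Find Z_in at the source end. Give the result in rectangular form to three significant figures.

tan(βl) = tan(59.4°) = 1.69
Z_in = Z_0·(Z_L + jZ_0·tanβl)/(Z_0 + jZ_L·tanβl)
     = 50·(30.5 + j35.4)/(133 + j51.6)

Z_in ≈ 14.5 + j7.72 Ω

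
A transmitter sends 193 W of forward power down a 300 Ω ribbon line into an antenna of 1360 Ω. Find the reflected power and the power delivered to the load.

Γ = (1360 − 300)/(1360 + 300) = 0.639
|Γ|² = 0.408
P_refl = |Γ|²·P_inc = 78.7 W, P_del = (1 − |Γ|²)·P_inc = 114 W

P_reflected ≈ 78.7 W; P_delivered ≈ 114 W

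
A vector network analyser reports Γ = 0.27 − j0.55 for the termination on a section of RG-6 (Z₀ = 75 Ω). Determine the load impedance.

Z_L = Z_0·(1 + Γ)/(1 − Γ) = 75·(1.27 − j0.55)/(0.73 + j0.55)

Z_L ≈ 56.1 − j98.8 Ω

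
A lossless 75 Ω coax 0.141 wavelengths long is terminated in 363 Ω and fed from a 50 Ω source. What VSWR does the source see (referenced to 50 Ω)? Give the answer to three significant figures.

VSWR ≈ 4.88

βl = 2π × 0.141 = 50.8°
tan(βl) = 1.22
Z_in = Z_0·(Z_L + jZ_0·tanβl)/(Z_0 + jZ_L·tanβl) = 25.1 − j57 Ω
Γ_s = (Z_in − Z_s)/(Z_in + Z_s) = (-24.9 − j57)/(75.1 − j57), |Γ_s| = 0.66
VSWR = (1 + |Γ_s|)/(1 − |Γ_s|)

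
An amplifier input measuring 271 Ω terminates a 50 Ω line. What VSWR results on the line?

VSWR ≈ 5.42

For a purely resistive load, VSWR = R_L/Z_0 or Z_0/R_L (whichever > 1) = 271/50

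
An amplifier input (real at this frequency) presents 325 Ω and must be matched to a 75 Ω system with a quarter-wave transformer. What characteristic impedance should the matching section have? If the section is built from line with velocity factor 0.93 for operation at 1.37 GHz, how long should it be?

Z_qwt ≈ 156 Ω; length ≈ 5.09 cm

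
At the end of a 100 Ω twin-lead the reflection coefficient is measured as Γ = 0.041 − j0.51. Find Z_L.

Z_L = Z_0·(1 + Γ)/(1 − Γ) = 100·(1.04 − j0.51)/(0.959 + j0.51)

Z_L ≈ 62.6 − j86.5 Ω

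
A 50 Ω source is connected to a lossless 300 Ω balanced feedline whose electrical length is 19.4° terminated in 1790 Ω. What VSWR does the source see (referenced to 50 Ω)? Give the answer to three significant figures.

VSWR ≈ 32.1

tan(βl) = 0.352
Z_in = Z_0·(Z_L + jZ_0·tanβl)/(Z_0 + jZ_L·tanβl) = 372 − j675 Ω
Γ_s = (Z_in − Z_s)/(Z_in + Z_s) = (322 − j675)/(422 − j675), |Γ_s| = 0.94
VSWR = (1 + |Γ_s|)/(1 − |Γ_s|)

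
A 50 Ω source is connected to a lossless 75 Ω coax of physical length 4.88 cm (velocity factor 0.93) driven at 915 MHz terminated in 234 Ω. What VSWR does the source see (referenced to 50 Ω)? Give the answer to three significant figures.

VSWR ≈ 2.88

λ = v/f = 0.93·c / 915 MHz = 0.305 m
βl = 2π·l/λ = 2π × 0.16 = 57.6°
tan(βl) = 1.58
Z_in = Z_0·(Z_L + jZ_0·tanβl)/(Z_0 + jZ_L·tanβl) = 32.4 − j41 Ω
Γ_s = (Z_in − Z_s)/(Z_in + Z_s) = (-17.6 − j41)/(82.4 − j41), |Γ_s| = 0.485
VSWR = (1 + |Γ_s|)/(1 − |Γ_s|)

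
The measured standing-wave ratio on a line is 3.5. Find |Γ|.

|Γ| ≈ 0.556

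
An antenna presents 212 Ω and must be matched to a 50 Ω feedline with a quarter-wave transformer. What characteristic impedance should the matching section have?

Z_qwt ≈ 103 Ω

Z_qwt = √(Z_0·R_L) = √(50 × 212) = √10600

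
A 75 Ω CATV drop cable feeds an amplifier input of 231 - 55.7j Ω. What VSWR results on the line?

VSWR ≈ 3.28

Γ = (Z_L − Z_0)/(Z_L + Z_0) = (156 − j55.7)/(306 − j55.7)
|Γ| = 166/311 = 0.533
VSWR = (1 + |Γ|)/(1 − |Γ|) = 1.53/0.467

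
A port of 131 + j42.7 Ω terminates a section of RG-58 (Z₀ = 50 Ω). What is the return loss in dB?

Γ = (81 + j42.7)/(181 + j42.7), |Γ| = 0.492
RL = −20·log₁₀|Γ| = −20·log₁₀(0.492)

RL ≈ 6.15 dB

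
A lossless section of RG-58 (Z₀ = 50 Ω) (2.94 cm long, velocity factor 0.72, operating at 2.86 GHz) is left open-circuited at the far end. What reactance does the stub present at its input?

X_in ≈ 59.9 Ω (inductive)

λ = v/f = 0.72·c / 2.86 GHz = 0.0755 m
βl = 2π·l/λ = 2π × 0.389 = 140°
tan(βl) = -0.835
For an open-circuited stub, Z_in = −jZ_0·cot(βl) = −jZ_0/tan(βl)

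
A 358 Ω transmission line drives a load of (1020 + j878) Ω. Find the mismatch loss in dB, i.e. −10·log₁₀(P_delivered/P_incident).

Γ = (662 + j878)/(1378 + j878), |Γ| = 0.673
|Γ|² = 0.453, so P_del/P_inc = 1 − |Γ|² = 0.547
ML = −10·log₁₀(1 − |Γ|²)

mismatch loss ≈ 2.62 dB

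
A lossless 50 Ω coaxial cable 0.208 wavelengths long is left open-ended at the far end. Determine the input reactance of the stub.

βl = 2π × 0.208 = 74.9°
tan(βl) = 3.7
For an open-ended stub, Z_in = −jZ_0·cot(βl) = −jZ_0/tan(βl)

X_in ≈ -13.5 Ω (capacitive)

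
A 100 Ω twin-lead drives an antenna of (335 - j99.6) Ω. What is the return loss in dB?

RL ≈ 4.85 dB

Γ = (235 − j99.6)/(435 − j99.6), |Γ| = 0.572
RL = −20·log₁₀|Γ| = −20·log₁₀(0.572)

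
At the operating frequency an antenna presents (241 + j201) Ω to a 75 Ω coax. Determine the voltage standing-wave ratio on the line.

Γ = (Z_L − Z_0)/(Z_L + Z_0) = (166 + j201)/(316 + j201)
|Γ| = 261/375 = 0.696
VSWR = (1 + |Γ|)/(1 − |Γ|) = 1.7/0.304

VSWR ≈ 5.58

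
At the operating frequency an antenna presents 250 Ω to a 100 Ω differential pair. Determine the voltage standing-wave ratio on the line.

VSWR ≈ 2.5

For a purely resistive load, VSWR = R_L/Z_0 or Z_0/R_L (whichever > 1) = 250/100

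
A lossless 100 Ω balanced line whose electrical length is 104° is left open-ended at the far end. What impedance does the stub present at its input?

tan(βl) = -4.01
For an open-ended stub, Z_in = −jZ_0·cot(βl) = −jZ_0/tan(βl)

Z_in ≈ +j24.9 Ω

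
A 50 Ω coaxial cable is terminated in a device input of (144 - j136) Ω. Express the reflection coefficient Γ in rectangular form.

Γ = (Z_L − Z_0)/(Z_L + Z_0) = (94 − j136)/(194 − j136)

Γ ≈ 0.654 − j0.242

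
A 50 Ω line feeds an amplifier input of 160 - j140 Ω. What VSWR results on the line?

VSWR ≈ 5.79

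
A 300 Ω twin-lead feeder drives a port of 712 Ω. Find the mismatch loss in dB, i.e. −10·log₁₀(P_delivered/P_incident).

Γ = (712 − 300)/(712 + 300) = 0.407
|Γ|² = 0.166, so P_del/P_inc = 1 − |Γ|² = 0.834
ML = −10·log₁₀(1 − |Γ|²)

mismatch loss ≈ 0.787 dB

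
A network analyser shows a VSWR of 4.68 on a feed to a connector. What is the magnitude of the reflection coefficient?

|Γ| ≈ 0.648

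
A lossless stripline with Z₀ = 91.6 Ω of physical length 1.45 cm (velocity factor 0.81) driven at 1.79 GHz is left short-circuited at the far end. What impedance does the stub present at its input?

λ = v/f = 0.81·c / 1.79 GHz = 0.136 m
βl = 2π·l/λ = 2π × 0.107 = 38.5°
tan(βl) = 0.794
For a short-circuited stub, Z_in = jZ_0·tan(βl)

Z_in ≈ +j72.7 Ω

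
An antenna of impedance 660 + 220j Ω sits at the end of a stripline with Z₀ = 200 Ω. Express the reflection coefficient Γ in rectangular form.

Γ ≈ 0.563 + j0.112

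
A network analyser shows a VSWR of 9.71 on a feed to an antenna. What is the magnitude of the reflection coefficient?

|Γ| ≈ 0.813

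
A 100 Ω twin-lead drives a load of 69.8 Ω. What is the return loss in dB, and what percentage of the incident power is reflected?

Γ = (69.8 − 100)/(69.8 + 100) = -0.178
RL = −20·log₁₀(0.178) = 15 dB
P_refl/P_inc = |Γ|² = 0.0316

RL ≈ 15 dB; 3.16% of incident power reflected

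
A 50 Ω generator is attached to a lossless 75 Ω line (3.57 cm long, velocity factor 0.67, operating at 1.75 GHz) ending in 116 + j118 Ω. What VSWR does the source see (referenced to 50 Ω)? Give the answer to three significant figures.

λ = v/f = 0.67·c / 1.75 GHz = 0.115 m
βl = 2π·l/λ = 2π × 0.311 = 112°
tan(βl) = -2.49
Z_in = Z_0·(Z_L + jZ_0·tanβl)/(Z_0 + jZ_L·tanβl) = 21.4 + j2.8 Ω
Γ_s = (Z_in − Z_s)/(Z_in + Z_s) = (-28.6 + j2.8)/(71.4 + j2.8), |Γ_s| = 0.402
VSWR = (1 + |Γ_s|)/(1 − |Γ_s|)

VSWR ≈ 2.34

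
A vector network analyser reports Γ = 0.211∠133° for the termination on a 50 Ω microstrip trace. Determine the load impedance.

Z_L = Z_0·(1 + Γ)/(1 − Γ) = 50·(0.856 + j0.154)/(1.14 − j0.154)

Z_L ≈ 35.9 + j11.6 Ω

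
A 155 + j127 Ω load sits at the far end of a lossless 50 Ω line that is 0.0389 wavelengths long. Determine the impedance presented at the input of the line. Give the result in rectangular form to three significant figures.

βl = 2π × 0.0389 = 14°
tan(βl) = tan(14°) = 0.249
Z_in = Z_0·(Z_L + jZ_0·tanβl)/(Z_0 + jZ_L·tanβl)
     = 50·(155 + j139)/(18.3 + j38.7)

Z_in ≈ 225 − j93.9 Ω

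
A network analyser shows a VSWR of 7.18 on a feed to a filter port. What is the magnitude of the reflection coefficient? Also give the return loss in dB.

|Γ| = (S − 1)/(S + 1) = (7.18 − 1)/(7.18 + 1) = 6.18/8.18
RL = −20·log₁₀|Γ| = −20·log₁₀(0.756)

|Γ| ≈ 0.756; return loss ≈ 2.44 dB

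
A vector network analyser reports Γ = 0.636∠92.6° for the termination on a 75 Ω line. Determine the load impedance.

Z_L ≈ 30.5 + j65.2 Ω

Z_L = Z_0·(1 + Γ)/(1 − Γ) = 75·(0.971 + j0.635)/(1.03 − j0.635)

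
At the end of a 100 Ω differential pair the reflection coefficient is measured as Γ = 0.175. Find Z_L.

Z_L ≈ 142 Ω

Z_L = Z_0·(1 + Γ)/(1 − Γ) = 100·(1.18)/(0.825)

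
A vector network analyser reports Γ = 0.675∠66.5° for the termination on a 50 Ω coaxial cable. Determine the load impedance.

Z_L = Z_0·(1 + Γ)/(1 − Γ) = 50·(1.27 + j0.619)/(0.731 − j0.619)

Z_L ≈ 29.7 + j67.5 Ω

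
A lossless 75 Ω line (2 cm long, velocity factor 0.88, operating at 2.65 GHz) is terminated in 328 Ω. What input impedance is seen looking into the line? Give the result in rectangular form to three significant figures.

λ = v/f = 0.88·c / 2.65 GHz = 0.0996 m
βl = 2π·l/λ = 2π × 0.201 = 72.3°
tan(βl) = tan(72.3°) = 3.13
Z_in = Z_0·(Z_L + jZ_0·tanβl)/(Z_0 + jZ_L·tanβl)
     = 75·(328 + j235)/(75 + j1030)

Z_in ≈ 18.8 − j22.6 Ω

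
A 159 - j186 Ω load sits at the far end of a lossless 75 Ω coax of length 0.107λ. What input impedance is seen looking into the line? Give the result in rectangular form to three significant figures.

βl = 2π × 0.107 = 38.5°
tan(βl) = tan(38.5°) = 0.796
Z_in = Z_0·(Z_L + jZ_0·tanβl)/(Z_0 + jZ_L·tanβl)
     = 75·(159 − j126)/(223 + j127)

Z_in ≈ 22.2 − j55.1 Ω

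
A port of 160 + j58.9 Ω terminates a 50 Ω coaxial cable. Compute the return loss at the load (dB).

Γ = (110 + j58.9)/(210 + j58.9), |Γ| = 0.572
RL = −20·log₁₀|Γ| = −20·log₁₀(0.572)

RL ≈ 4.85 dB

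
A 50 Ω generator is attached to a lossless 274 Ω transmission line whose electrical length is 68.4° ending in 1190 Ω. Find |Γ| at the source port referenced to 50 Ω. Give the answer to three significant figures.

|Γ| ≈ 0.655

tan(βl) = 2.53
Z_in = Z_0·(Z_L + jZ_0·tanβl)/(Z_0 + jZ_L·tanβl) = 72.4 − j102 Ω
Γ_s = (Z_in − Z_s)/(Z_in + Z_s) = (22.4 − j102)/(122 − j102), |Γ_s| = 0.655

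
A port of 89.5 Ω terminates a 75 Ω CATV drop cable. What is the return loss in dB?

Γ = (89.5 − 75)/(89.5 + 75) = 0.0881
RL = −20·log₁₀|Γ| = −20·log₁₀(0.0881)

RL ≈ 21.1 dB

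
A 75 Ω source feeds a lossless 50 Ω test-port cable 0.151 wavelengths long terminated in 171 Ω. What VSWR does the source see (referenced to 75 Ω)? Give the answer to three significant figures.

βl = 2π × 0.151 = 54.4°
tan(βl) = 1.39
Z_in = Z_0·(Z_L + jZ_0·tanβl)/(Z_0 + jZ_L·tanβl) = 21.2 − j31.4 Ω
Γ_s = (Z_in − Z_s)/(Z_in + Z_s) = (-53.8 − j31.4)/(96.2 − j31.4), |Γ_s| = 0.616
VSWR = (1 + |Γ_s|)/(1 − |Γ_s|)

VSWR ≈ 4.2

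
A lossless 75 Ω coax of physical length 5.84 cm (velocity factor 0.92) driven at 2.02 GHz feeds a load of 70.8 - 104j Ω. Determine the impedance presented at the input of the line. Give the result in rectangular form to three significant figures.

Z_in ≈ 277 − j38.7 Ω

λ = v/f = 0.92·c / 2.02 GHz = 0.137 m
βl = 2π·l/λ = 2π × 0.427 = 154°
tan(βl) = tan(154°) = -0.491
Z_in = Z_0·(Z_L + jZ_0·tanβl)/(Z_0 + jZ_L·tanβl)
     = 75·(70.8 − j141)/(24 − j34.7)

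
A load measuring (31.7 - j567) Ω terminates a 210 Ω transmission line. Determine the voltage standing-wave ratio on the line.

Γ = (Z_L − Z_0)/(Z_L + Z_0) = (-178.3 − j567)/(241.7 − j567)
|Γ| = 594/616 = 0.964
VSWR = (1 + |Γ|)/(1 − |Γ|) = 1.96/0.0357

VSWR ≈ 55.1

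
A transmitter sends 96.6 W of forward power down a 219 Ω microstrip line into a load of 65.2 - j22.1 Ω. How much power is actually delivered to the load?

P_delivered ≈ 67.9 W

|Γ| = |(-153.8 − j22.1)/(284.2 − j22.1)| = 0.545
|Γ|² = 0.297
P_refl = |Γ|²·P_inc = 28.7 W, P_del = (1 − |Γ|²)·P_inc = 67.9 W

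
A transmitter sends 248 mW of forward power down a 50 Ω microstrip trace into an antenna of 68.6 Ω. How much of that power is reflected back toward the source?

P_reflected ≈ 6.1 mW

Γ = (68.6 − 50)/(68.6 + 50) = 0.157
|Γ|² = 0.0246
P_refl = |Γ|²·P_inc = 6.1 mW, P_del = (1 − |Γ|²)·P_inc = 242 mW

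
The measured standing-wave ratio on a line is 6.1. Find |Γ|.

|Γ| ≈ 0.718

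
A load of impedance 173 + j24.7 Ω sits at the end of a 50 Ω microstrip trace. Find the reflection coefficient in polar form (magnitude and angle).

Γ ≈ 0.559 ∠ 5.03°

Γ = (Z_L − Z_0)/(Z_L + Z_0) = (123 + j24.7)/(223 + j24.7)
|Γ| = 125/224 = 0.559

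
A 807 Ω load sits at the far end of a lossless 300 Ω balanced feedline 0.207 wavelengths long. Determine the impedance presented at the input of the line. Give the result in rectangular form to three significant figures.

Z_in ≈ 119 − j70.9 Ω

βl = 2π × 0.207 = 74.5°
tan(βl) = tan(74.5°) = 3.61
Z_in = Z_0·(Z_L + jZ_0·tanβl)/(Z_0 + jZ_L·tanβl)
     = 300·(807 + j1080)/(300 + j2910)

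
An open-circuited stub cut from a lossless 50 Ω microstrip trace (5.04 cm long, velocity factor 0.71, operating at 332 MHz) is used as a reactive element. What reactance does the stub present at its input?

X_in ≈ -92.9 Ω (capacitive)

λ = v/f = 0.71·c / 332 MHz = 0.642 m
βl = 2π·l/λ = 2π × 0.0786 = 28.3°
tan(βl) = 0.538
For an open-circuited stub, Z_in = −jZ_0·cot(βl) = −jZ_0/tan(βl)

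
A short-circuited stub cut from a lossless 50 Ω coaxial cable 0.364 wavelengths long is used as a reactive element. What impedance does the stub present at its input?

Z_in ≈ −j57.4 Ω

βl = 2π × 0.364 = 131°
tan(βl) = -1.15
For a short-circuited stub, Z_in = jZ_0·tan(βl)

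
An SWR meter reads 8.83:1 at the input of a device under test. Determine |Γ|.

|Γ| = (S − 1)/(S + 1) = (8.83 − 1)/(8.83 + 1) = 7.83/9.83

|Γ| ≈ 0.797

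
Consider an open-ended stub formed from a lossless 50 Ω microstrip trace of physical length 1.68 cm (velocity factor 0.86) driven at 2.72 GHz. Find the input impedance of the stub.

λ = v/f = 0.86·c / 2.72 GHz = 0.0949 m
βl = 2π·l/λ = 2π × 0.177 = 63.8°
tan(βl) = 2.03
For an open-ended stub, Z_in = −jZ_0·cot(βl) = −jZ_0/tan(βl)

Z_in ≈ −j24.6 Ω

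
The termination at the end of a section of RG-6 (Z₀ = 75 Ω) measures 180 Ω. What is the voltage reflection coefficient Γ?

Γ = 0.412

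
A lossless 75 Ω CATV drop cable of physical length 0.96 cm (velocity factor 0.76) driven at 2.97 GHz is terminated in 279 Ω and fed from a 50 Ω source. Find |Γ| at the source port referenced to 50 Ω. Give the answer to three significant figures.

λ = v/f = 0.76·c / 2.97 GHz = 0.0768 m
βl = 2π·l/λ = 2π × 0.125 = 45°
tan(βl) = 1
Z_in = Z_0·(Z_L + jZ_0·tanβl)/(Z_0 + jZ_L·tanβl) = 37.6 − j64.9 Ω
Γ_s = (Z_in − Z_s)/(Z_in + Z_s) = (-12.4 − j64.9)/(87.6 − j64.9), |Γ_s| = 0.606

|Γ| ≈ 0.606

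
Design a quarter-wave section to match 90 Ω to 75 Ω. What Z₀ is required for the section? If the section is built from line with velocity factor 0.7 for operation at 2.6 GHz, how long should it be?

Z_qwt = √(Z_0·R_L) = √(75 × 90) = √6750
λ = 0.7·c/f = 0.0808 m, so l = λ/4 = 0.0202 m

Z_qwt ≈ 82.2 Ω; length ≈ 2.02 cm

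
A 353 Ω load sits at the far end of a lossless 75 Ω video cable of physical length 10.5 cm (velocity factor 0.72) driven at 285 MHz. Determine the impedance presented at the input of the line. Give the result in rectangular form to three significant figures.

λ = v/f = 0.72·c / 285 MHz = 0.758 m
βl = 2π·l/λ = 2π × 0.139 = 49.9°
tan(βl) = tan(49.9°) = 1.19
Z_in = Z_0·(Z_L + jZ_0·tanβl)/(Z_0 + jZ_L·tanβl)
     = 75·(353 + j89)/(75 + j419)

Z_in ≈ 26.4 − j58.5 Ω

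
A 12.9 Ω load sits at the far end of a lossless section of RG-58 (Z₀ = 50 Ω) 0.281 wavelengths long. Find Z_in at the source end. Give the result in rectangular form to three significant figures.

Z_in ≈ 127 − j87.3 Ω

βl = 2π × 0.281 = 101°
tan(βl) = tan(101°) = -5.07
Z_in = Z_0·(Z_L + jZ_0·tanβl)/(Z_0 + jZ_L·tanβl)
     = 50·(12.9 − j253)/(50 − j65.4)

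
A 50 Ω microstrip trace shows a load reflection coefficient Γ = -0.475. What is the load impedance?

Z_L = Z_0·(1 + Γ)/(1 − Γ) = 50·(0.525)/(1.48)

Z_L ≈ 17.8 Ω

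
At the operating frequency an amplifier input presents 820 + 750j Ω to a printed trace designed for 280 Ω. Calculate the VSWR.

VSWR ≈ 5.54

Γ = (Z_L − Z_0)/(Z_L + Z_0) = (540 + j750)/(1100 + j750)
|Γ| = 924/1330 = 0.694
VSWR = (1 + |Γ|)/(1 − |Γ|) = 1.69/0.306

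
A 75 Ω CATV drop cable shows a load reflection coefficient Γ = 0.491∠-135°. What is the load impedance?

Z_L = Z_0·(1 + Γ)/(1 − Γ) = 75·(0.653 − j0.347)/(1.35 + j0.347)

Z_L ≈ 29.4 − j26.9 Ω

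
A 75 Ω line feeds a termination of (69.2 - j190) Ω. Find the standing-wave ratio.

VSWR ≈ 8.85

Γ = (Z_L − Z_0)/(Z_L + Z_0) = (-5.8 − j190)/(144.2 − j190)
|Γ| = 190/239 = 0.797
VSWR = (1 + |Γ|)/(1 − |Γ|) = 1.8/0.203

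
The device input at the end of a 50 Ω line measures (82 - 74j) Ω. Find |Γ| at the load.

|Γ| ≈ 0.533

Γ = (Z_L − Z_0)/(Z_L + Z_0) = (32 − j74)/(132 − j74)
|Γ| = 80.6/151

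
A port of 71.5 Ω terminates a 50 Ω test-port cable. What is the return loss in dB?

RL ≈ 15 dB

Γ = (71.5 − 50)/(71.5 + 50) = 0.177
RL = −20·log₁₀|Γ| = −20·log₁₀(0.177)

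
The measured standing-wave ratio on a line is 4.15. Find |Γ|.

|Γ| = (S − 1)/(S + 1) = (4.15 − 1)/(4.15 + 1) = 3.15/5.15

|Γ| ≈ 0.612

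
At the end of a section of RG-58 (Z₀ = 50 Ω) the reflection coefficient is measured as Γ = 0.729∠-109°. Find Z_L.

Z_L = Z_0·(1 + Γ)/(1 − Γ) = 50·(0.763 − j0.689)/(1.24 + j0.689)

Z_L ≈ 11.7 − j34.4 Ω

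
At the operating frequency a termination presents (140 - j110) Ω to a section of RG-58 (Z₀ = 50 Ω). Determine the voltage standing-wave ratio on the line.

Γ = (Z_L − Z_0)/(Z_L + Z_0) = (90 − j110)/(190 − j110)
|Γ| = 142/220 = 0.647
VSWR = (1 + |Γ|)/(1 − |Γ|) = 1.65/0.353

VSWR ≈ 4.67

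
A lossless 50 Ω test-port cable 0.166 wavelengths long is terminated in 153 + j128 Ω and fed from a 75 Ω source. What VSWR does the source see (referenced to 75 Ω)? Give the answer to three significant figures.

VSWR ≈ 6.22

βl = 2π × 0.166 = 59.8°
tan(βl) = 1.72
Z_in = Z_0·(Z_L + jZ_0·tanβl)/(Z_0 + jZ_L·tanβl) = 15.4 − j39.1 Ω
Γ_s = (Z_in − Z_s)/(Z_in + Z_s) = (-59.6 − j39.1)/(90.4 − j39.1), |Γ_s| = 0.723
VSWR = (1 + |Γ_s|)/(1 − |Γ_s|)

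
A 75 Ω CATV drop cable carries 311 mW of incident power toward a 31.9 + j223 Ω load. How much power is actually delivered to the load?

|Γ| = |(-43.1 + j223)/(106.9 + j223)| = 0.918
|Γ|² = 0.844
P_refl = |Γ|²·P_inc = 262 mW, P_del = (1 − |Γ|²)·P_inc = 48.7 mW

P_delivered ≈ 48.7 mW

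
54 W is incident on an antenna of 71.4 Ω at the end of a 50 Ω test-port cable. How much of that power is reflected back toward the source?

P_reflected ≈ 1.68 W

Γ = (71.4 − 50)/(71.4 + 50) = 0.176
|Γ|² = 0.0311
P_refl = |Γ|²·P_inc = 1.68 W, P_del = (1 − |Γ|²)·P_inc = 52.3 W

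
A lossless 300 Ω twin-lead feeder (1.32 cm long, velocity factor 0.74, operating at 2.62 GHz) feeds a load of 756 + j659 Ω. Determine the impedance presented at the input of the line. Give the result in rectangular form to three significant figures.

λ = v/f = 0.74·c / 2.62 GHz = 0.0847 m
βl = 2π·l/λ = 2π × 0.156 = 56.1°
tan(βl) = tan(56.1°) = 1.49
Z_in = Z_0·(Z_L + jZ_0·tanβl)/(Z_0 + jZ_L·tanβl)
     = 300·(756 + j1110)/(-680 + j1120)

Z_in ≈ 127 − j278 Ω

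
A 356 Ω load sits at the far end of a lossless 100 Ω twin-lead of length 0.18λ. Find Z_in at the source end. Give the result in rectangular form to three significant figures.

Z_in ≈ 33.7 − j42.6 Ω

βl = 2π × 0.18 = 64.8°
tan(βl) = tan(64.8°) = 2.13
Z_in = Z_0·(Z_L + jZ_0·tanβl)/(Z_0 + jZ_L·tanβl)
     = 100·(356 + j213)/(100 + j757)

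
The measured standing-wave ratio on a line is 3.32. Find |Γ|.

|Γ| = (S − 1)/(S + 1) = (3.32 − 1)/(3.32 + 1) = 2.32/4.32

|Γ| ≈ 0.537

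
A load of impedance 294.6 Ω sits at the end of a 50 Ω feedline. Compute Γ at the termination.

Γ = (Z_L − Z_0)/(Z_L + Z_0) = (294.6 − 50)/(294.6 + 50) = 244.6/344.6

Γ = 0.71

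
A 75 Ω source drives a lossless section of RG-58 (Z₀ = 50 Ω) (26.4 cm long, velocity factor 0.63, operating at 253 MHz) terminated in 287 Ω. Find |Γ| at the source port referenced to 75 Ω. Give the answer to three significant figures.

λ = v/f = 0.63·c / 253 MHz = 0.747 m
βl = 2π·l/λ = 2π × 0.353 = 127°
tan(βl) = -1.32
Z_in = Z_0·(Z_L + jZ_0·tanβl)/(Z_0 + jZ_L·tanβl) = 13.5 + j36.2 Ω
Γ_s = (Z_in − Z_s)/(Z_in + Z_s) = (-61.5 + j36.2)/(88.5 + j36.2), |Γ_s| = 0.746

|Γ| ≈ 0.746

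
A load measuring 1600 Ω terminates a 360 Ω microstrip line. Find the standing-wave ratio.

For a purely resistive load, VSWR = R_L/Z_0 or Z_0/R_L (whichever > 1) = 1600/360

VSWR ≈ 4.44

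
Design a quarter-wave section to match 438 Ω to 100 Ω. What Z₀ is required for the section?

Z_qwt ≈ 209 Ω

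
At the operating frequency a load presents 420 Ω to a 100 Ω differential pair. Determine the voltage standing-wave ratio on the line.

Γ = (420 − 100)/(420 + 100) = 0.615
VSWR = (1 + 0.615)/(1 − 0.615)

VSWR ≈ 4.2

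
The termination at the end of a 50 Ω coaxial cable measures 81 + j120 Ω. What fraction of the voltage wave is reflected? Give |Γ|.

|Γ| ≈ 0.698

Γ = (Z_L − Z_0)/(Z_L + Z_0) = (31 + j120)/(131 + j120)
|Γ| = 124/178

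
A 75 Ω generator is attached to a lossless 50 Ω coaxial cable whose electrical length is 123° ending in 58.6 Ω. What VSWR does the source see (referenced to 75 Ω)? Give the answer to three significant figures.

tan(βl) = -1.54
Z_in = Z_0·(Z_L + jZ_0·tanβl)/(Z_0 + jZ_L·tanβl) = 46.4 + j6.76 Ω
Γ_s = (Z_in − Z_s)/(Z_in + Z_s) = (-28.6 + j6.76)/(121 + j6.76), |Γ_s| = 0.242
VSWR = (1 + |Γ_s|)/(1 − |Γ_s|)

VSWR ≈ 1.64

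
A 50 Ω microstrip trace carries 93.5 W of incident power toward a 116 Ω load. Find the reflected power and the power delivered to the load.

P_reflected ≈ 14.8 W; P_delivered ≈ 78.7 W

Γ = (116 − 50)/(116 + 50) = 0.398
|Γ|² = 0.158
P_refl = |Γ|²·P_inc = 14.8 W, P_del = (1 − |Γ|²)·P_inc = 78.7 W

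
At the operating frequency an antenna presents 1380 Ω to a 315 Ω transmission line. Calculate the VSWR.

VSWR ≈ 4.38

Γ = (1380 − 315)/(1380 + 315) = 0.628
VSWR = (1 + 0.628)/(1 − 0.628)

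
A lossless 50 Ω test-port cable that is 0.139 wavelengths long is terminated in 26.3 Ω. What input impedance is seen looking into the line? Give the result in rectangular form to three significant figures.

Z_in ≈ 45.7 + j31 Ω

βl = 2π × 0.139 = 50°
tan(βl) = tan(50°) = 1.19
Z_in = Z_0·(Z_L + jZ_0·tanβl)/(Z_0 + jZ_L·tanβl)
     = 50·(26.3 + j59.7)/(50 + j31.4)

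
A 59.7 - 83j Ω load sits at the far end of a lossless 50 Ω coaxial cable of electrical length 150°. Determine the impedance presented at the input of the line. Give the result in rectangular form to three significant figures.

tan(βl) = tan(150°) = -0.577
Z_in = Z_0·(Z_L + jZ_0·tanβl)/(Z_0 + jZ_L·tanβl)
     = 50·(59.7 − j112)/(2.08 − j34.5)

Z_in ≈ 167 + j76.5 Ω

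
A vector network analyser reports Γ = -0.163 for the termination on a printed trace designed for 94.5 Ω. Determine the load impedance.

Z_L = Z_0·(1 + Γ)/(1 − Γ) = 94.5·(0.837)/(1.16)

Z_L ≈ 68 Ω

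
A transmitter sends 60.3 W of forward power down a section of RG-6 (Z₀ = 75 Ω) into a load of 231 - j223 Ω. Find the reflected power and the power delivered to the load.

P_reflected ≈ 31.2 W; P_delivered ≈ 29.1 W

|Γ| = |(156 − j223)/(306 − j223)| = 0.719
|Γ|² = 0.517
P_refl = |Γ|²·P_inc = 31.2 W, P_del = (1 − |Γ|²)·P_inc = 29.1 W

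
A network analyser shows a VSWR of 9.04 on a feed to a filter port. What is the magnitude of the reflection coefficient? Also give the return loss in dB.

|Γ| ≈ 0.801; return loss ≈ 1.93 dB

|Γ| = (S − 1)/(S + 1) = (9.04 − 1)/(9.04 + 1) = 8.04/10
RL = −20·log₁₀|Γ| = −20·log₁₀(0.801)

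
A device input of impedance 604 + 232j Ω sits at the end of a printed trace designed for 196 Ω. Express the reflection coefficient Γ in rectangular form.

Γ = (Z_L − Z_0)/(Z_L + Z_0) = (408 + j232)/(800 + j232)

Γ ≈ 0.548 + j0.131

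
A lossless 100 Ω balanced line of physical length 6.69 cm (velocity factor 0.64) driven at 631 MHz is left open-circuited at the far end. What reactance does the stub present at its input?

X_in ≈ -19.2 Ω (capacitive)

λ = v/f = 0.64·c / 631 MHz = 0.304 m
βl = 2π·l/λ = 2π × 0.22 = 79.2°
tan(βl) = 5.22
For an open-circuited stub, Z_in = −jZ_0·cot(βl) = −jZ_0/tan(βl)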